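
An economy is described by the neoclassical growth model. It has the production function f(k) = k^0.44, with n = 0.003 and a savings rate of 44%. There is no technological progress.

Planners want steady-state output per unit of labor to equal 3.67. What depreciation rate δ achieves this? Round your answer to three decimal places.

δ ≈ 0.081

In steady state, investment equals break-even investment: s·k^α = (n + δ)·k.
Since y* = [s/(n + δ)]^(α/(1−α)), we have s/(n + δ) = (y*)^((1−α)/α) = 3.67^1.2727 = 5.2318.
Therefore n + δ = s / 5.2318 = 0.44 / 5.2318 = 0.0841, so δ = 0.0841 − 0.003 = 0.0811.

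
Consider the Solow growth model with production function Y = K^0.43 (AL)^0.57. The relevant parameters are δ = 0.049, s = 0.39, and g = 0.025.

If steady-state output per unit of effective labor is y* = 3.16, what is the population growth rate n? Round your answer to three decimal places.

n ≈ 0.011

In steady state, investment equals break-even investment: s·k^α = (n + g + δ)·k.
Since y* = [s/(n + g + δ)]^(α/(1−α)), we have s/(n + g + δ) = (y*)^((1−α)/α) = 3.16^1.3256 = 4.5961.
Therefore n + g + δ = s / 4.5961 = 0.39 / 4.5961 = 0.0849, so n = 0.0849 − 0.074 = 0.0109.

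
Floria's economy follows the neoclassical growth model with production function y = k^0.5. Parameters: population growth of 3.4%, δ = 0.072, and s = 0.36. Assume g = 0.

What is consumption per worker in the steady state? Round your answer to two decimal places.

c* ≈ 2.17

Steady state requires s·f(k) = (n + δ)·k, i.e. s·k^α = (n + δ)·k.
Dividing both sides by k: k^(1−α) = s / (n + δ).
k^0.5 = 0.36 / (0.034 + 0.072) = 0.36 / 0.106 = 3.3962
k* = 3.3962^(1/0.5) ≈ 11.5342
y* = (k*)^α = 11.5342^0.5 ≈ 3.3962
c* = (1 − s)·y* = (1 − 0.36) × 3.3962 ≈ 2.1736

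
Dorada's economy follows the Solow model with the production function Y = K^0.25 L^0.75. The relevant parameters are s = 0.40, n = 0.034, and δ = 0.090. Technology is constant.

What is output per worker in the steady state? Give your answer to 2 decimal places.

Steady state requires s·f(k) = (n + δ)·k, i.e. s·k^α = (n + δ)·k.
Rearranging, k^(1−α) = s / (n + δ).
k^0.75 = 0.40 / (0.034 + 0.090) = 0.40 / 0.124 = 3.2258
k* = 3.2258^(1/0.75) ≈ 4.7663
y* = (k*)^α = 4.7663^0.25 ≈ 1.4776

y* ≈ 1.48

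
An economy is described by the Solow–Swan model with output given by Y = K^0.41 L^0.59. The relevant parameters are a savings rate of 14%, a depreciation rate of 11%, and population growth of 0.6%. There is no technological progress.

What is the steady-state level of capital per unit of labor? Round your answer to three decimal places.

In steady state, investment equals break-even investment: s·k^α = (n + δ)·k.
Rearranging, k^(1−α) = s / (n + δ).
k^0.59 = 0.14 / (0.006 + 0.110) = 0.14 / 0.116 = 1.2069
k* = 1.2069^(1/0.59) ≈ 1.3754

k* = 1.375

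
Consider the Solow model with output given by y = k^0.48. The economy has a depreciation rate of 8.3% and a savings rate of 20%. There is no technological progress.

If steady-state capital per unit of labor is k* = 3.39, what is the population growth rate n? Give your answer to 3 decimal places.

At the steady state, Δk = 0, so s·k^α = (n + δ)·k.
So s / (n + δ) = (k*)^(1−α) = 3.39^0.52 = 1.8867.
Therefore n + δ = s / 1.8867 = 0.20 / 1.8867 = 0.1060, so n = 0.1060 − 0.083 = 0.0230.

n ≈ 0.023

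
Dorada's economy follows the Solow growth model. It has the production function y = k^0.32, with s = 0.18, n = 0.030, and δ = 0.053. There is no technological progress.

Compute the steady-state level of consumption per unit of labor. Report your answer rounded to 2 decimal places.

c* ≈ 1.18

At the steady state, Δk = 0, so s·k^α = (n + δ)·k.
Rearranging, k^(1−α) = s / (n + δ).
k^0.68 = 0.18 / (0.030 + 0.053) = 0.18 / 0.083 = 2.1687
k* = 2.1687^(1/0.68) ≈ 3.1218
y* = (k*)^α = 3.1218^0.32 ≈ 1.4395
c* = (1 − s)·y* = (1 − 0.18) × 1.4395 ≈ 1.1804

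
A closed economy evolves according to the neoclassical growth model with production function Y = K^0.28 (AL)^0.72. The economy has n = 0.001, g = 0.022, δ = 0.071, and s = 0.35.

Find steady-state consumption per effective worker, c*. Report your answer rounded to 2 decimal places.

At the steady state, Δk = 0, so s·k^α = (n + g + δ)·k.
Rearranging, k^(1−α) = s / (n + g + δ).
k^0.72 = 0.35 / (0.001 + 0.022 + 0.071) = 0.35 / 0.094 = 3.7234
k* = 3.7234^(1/0.72) ≈ 6.2083
y* = (k*)^α = 6.2083^0.28 ≈ 1.6674
c* = (1 − s)·y* = (1 − 0.35) × 1.6674 ≈ 1.0838

c* = 1.08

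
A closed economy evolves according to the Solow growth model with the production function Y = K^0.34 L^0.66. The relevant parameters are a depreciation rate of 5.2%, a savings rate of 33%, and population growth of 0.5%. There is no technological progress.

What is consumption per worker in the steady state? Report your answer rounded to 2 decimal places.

At the steady state, Δk = 0, so s·k^α = (n + δ)·k.
Dividing both sides by k: k^(1−α) = s / (n + δ).
k^0.66 = 0.33 / (0.005 + 0.052) = 0.33 / 0.057 = 5.7895
k* = 5.7895^(1/0.66) ≈ 14.3060
y* = (k*)^α = 14.3060^0.34 ≈ 2.4710
c* = (1 − s)·y* = (1 − 0.33) × 2.4710 ≈ 1.6556

c* ≈ 1.66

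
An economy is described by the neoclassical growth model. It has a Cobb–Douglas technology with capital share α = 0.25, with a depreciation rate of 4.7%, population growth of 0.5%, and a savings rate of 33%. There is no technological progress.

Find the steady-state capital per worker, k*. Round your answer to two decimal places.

In steady state, investment equals break-even investment: s·k^α = (n + δ)·k.
Rearranging, k^(1−α) = s / (n + δ).
k^0.75 = 0.33 / (0.005 + 0.047) = 0.33 / 0.052 = 6.3462
k* = 6.3462^(1/0.75) ≈ 11.7495

k* = 11.75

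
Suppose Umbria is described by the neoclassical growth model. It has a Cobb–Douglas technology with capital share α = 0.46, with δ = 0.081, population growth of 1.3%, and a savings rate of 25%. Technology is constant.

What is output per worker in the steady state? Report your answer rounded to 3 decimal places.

y* ≈ 2.301

In steady state, investment equals break-even investment: s·k^α = (n + δ)·k.
Dividing both sides by k: k^(1−α) = s / (n + δ).
k^0.54 = 0.25 / (0.013 + 0.081) = 0.25 / 0.094 = 2.6596
k* = 2.6596^(1/0.54) ≈ 6.1192
y* = (k*)^α = 6.1192^0.46 ≈ 2.3008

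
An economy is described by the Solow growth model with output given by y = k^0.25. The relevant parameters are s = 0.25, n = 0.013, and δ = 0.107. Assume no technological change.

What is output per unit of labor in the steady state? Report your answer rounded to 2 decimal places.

At the steady state, Δk = 0, so s·k^α = (n + δ)·k.
Rearranging, k^(1−α) = s / (n + δ).
k^0.75 = 0.25 / (0.013 + 0.107) = 0.25 / 0.120 = 2.0833
k* = 2.0833^(1/0.75) ≈ 2.6607
y* = (k*)^α = 2.6607^0.25 ≈ 1.2772

y* ≈ 1.28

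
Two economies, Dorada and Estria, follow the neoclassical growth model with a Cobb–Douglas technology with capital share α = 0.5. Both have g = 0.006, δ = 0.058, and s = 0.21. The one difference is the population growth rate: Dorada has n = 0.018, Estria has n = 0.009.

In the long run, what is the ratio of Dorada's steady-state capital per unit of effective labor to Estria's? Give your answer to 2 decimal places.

Steady-state k* = [s/(n + g + δ)]^(1/(1−α)), so the ratio is [ (s_D/(n + g + δ)_D) / (s_E/(n + g + δ)_E) ]^2.
s_D/(n + g + δ)_D = 0.21/0.082 = 2.5610; s_E/(n + g + δ)_E = 0.21/0.073 = 2.8767.
Ratio = (2.5610/2.8767)^2 = 0.8903^2 ≈ 0.7926

k*_D / k*_E ≈ 0.79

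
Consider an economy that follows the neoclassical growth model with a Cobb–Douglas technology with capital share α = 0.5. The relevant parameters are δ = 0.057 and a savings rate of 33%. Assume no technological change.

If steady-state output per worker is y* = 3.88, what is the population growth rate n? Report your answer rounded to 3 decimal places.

Steady state requires s·f(k) = (n + δ)·k, i.e. s·k^α = (n + δ)·k.
Since y* = [s/(n + δ)]^(α/(1−α)), we have s/(n + δ) = (y*)^((1−α)/α) = 3.88^1 = 3.8800.
Therefore n + δ = s / 3.8800 = 0.33 / 3.8800 = 0.0851, so n = 0.0851 − 0.057 = 0.0281.

n ≈ 0.028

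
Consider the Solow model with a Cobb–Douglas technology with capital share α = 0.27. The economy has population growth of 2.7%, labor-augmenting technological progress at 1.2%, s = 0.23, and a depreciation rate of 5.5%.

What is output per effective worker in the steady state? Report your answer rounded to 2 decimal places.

At the steady state, Δk = 0, so s·k^α = (n + g + δ)·k.
Dividing both sides by k: k^(1−α) = s / (n + g + δ).
k^0.73 = 0.23 / (0.027 + 0.012 + 0.055) = 0.23 / 0.094 = 2.4468
k* = 2.4468^(1/0.73) ≈ 3.4066
y* = (k*)^α = 3.4066^0.27 ≈ 1.3923

y* = 1.39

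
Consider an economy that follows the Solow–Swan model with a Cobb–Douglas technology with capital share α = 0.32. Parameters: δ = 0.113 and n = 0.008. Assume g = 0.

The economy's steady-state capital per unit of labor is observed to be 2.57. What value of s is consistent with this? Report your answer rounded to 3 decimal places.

s ≈ 0.230

Steady state requires s·f(k) = (n + δ)·k, i.e. s·k^α = (n + δ)·k.
So s / (n + δ) = (k*)^(1−α) = 2.57^0.68 = 1.9000.
Therefore s = 1.9000 × (n + δ) = 1.9000 × 0.121 = 0.2299.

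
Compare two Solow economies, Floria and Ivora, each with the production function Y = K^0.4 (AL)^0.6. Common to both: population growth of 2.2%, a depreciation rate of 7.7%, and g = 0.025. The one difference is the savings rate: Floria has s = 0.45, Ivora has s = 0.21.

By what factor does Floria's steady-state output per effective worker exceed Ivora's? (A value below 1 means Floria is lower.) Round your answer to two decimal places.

ratio ≈ 1.66

Steady-state y* = [s/(n + g + δ)]^(α/(1−α)), so the ratio is [ (s_F/(n + g + δ)_F) / (s_I/(n + g + δ)_I) ]^0.6667.
s_F/(n + g + δ)_F = 0.45/0.124 = 3.6290; s_I/(n + g + δ)_I = 0.21/0.124 = 1.6935.
Ratio = (3.6290/1.6935)^0.6667 = 2.1429^0.6667 ≈ 1.6622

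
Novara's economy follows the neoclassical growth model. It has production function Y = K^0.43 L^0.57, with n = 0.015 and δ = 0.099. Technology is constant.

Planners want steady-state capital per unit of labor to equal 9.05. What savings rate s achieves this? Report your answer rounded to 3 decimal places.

s ≈ 0.400

Steady state requires s·f(k) = (n + δ)·k, i.e. s·k^α = (n + δ)·k.
So s / (n + δ) = (k*)^(1−α) = 9.05^0.57 = 3.5099.
Therefore s = 3.5099 × (n + δ) = 3.5099 × 0.114 = 0.4001.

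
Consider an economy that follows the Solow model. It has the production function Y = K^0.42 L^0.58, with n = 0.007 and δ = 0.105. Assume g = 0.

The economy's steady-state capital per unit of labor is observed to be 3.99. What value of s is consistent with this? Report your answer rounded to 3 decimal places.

At the steady state, Δk = 0, so s·k^α = (n + δ)·k.
So s / (n + δ) = (k*)^(1−α) = 3.99^0.58 = 2.2313.
Therefore s = 2.2313 × (n + δ) = 2.2313 × 0.112 = 0.2499.

s ≈ 0.250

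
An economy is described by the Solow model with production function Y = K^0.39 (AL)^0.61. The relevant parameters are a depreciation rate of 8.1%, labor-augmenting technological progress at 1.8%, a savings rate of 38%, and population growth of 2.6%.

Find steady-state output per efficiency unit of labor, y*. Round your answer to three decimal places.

At the steady state, Δk = 0, so s·k^α = (n + g + δ)·k.
Rearranging, k^(1−α) = s / (n + g + δ).
k^0.61 = 0.38 / (0.026 + 0.018 + 0.081) = 0.38 / 0.125 = 3.0400
k* = 3.0400^(1/0.61) ≈ 6.1887
y* = (k*)^α = 6.1887^0.39 ≈ 2.0357

y* ≈ 2.036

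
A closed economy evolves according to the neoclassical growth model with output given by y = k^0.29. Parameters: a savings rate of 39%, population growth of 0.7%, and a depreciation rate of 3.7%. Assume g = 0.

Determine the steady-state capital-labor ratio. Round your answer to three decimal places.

k* = 21.610

At the steady state, Δk = 0, so s·k^α = (n + δ)·k.
Rearranging, k^(1−α) = s / (n + δ).
k^0.71 = 0.39 / (0.007 + 0.037) = 0.39 / 0.044 = 8.8636
k* = 8.8636^(1/0.71) ≈ 21.6104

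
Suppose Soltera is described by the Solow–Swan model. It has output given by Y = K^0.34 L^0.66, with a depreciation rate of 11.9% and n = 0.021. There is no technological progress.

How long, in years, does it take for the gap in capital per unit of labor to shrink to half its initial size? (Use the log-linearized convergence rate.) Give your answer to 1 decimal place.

half-life ≈ 7.5 years

Near the steady state the convergence rate is λ = (1 − α)(n + δ).
λ = (1 − 0.34) × 0.140 = 0.66 × 0.140 = 0.0924
Half-life = ln 2 / λ = 0.6931 / 0.0924 ≈ 7.50 years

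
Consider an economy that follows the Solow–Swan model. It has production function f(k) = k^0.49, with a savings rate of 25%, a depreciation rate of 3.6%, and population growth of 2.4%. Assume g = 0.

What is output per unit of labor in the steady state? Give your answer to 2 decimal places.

At the steady state, Δk = 0, so s·k^α = (n + δ)·k.
Dividing both sides by k: k^(1−α) = s / (n + δ).
k^0.51 = 0.25 / (0.024 + 0.036) = 0.25 / 0.060 = 4.1667
k* = 4.1667^(1/0.51) ≈ 16.4164
y* = (k*)^α = 16.4164^0.49 ≈ 3.9399

y* ≈ 3.94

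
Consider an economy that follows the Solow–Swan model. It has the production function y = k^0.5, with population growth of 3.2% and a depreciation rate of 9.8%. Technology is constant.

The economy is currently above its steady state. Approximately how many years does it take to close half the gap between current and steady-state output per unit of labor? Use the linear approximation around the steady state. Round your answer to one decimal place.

half-life ≈ 10.7 years

Near the steady state the convergence rate is λ = (1 − α)(n + δ).
λ = (1 − 0.5) × 0.130 = 0.5 × 0.130 = 0.0650
Half-life = ln 2 / λ = 0.6931 / 0.0650 ≈ 10.66 years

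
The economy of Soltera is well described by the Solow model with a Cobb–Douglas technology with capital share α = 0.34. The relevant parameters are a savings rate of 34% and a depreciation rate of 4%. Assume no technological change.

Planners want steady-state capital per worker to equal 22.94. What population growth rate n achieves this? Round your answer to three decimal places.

Steady state requires s·f(k) = (n + δ)·k, i.e. s·k^α = (n + δ)·k.
So s / (n + δ) = (k*)^(1−α) = 22.94^0.66 = 7.9066.
Therefore n + δ = s / 7.9066 = 0.34 / 7.9066 = 0.0430, so n = 0.0430 − 0.040 = 0.0030.

n ≈ 0.003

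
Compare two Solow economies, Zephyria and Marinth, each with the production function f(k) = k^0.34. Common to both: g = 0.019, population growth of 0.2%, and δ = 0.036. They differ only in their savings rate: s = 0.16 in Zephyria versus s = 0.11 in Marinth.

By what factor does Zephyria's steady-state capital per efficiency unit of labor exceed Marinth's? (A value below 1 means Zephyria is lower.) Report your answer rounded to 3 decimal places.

k*_Z / k*_M ≈ 1.764

Steady-state k* = [s/(n + g + δ)]^(1/(1−α)), so the ratio is [ (s_Z/(n + g + δ)_Z) / (s_M/(n + g + δ)_M) ]^1.5152.
s_Z/(n + g + δ)_Z = 0.16/0.057 = 2.8070; s_M/(n + g + δ)_M = 0.11/0.057 = 1.9298.
Ratio = (2.8070/1.9298)^1.5152 = 1.4546^1.5152 ≈ 1.7644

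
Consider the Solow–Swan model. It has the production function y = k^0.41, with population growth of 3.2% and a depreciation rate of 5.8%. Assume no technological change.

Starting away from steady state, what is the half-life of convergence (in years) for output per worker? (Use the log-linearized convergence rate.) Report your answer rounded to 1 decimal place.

Near the steady state the convergence rate is λ = (1 − α)(n + δ).
λ = (1 − 0.41) × 0.090 = 0.59 × 0.090 = 0.0531
Half-life = ln 2 / λ = 0.6931 / 0.0531 ≈ 13.05 years

half-life ≈ 13.1 years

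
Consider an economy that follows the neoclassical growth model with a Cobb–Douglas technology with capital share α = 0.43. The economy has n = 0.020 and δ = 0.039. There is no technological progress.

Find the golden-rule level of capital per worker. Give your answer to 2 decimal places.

The golden rule sets f'(k) = n + δ, i.e. α·k^(α−1) = n + δ.
So k^(1−α) = α / (n + δ) = 0.43 / 0.059 = 7.2881.
k_gold = 7.2881^(1/0.57) ≈ 32.6106

k_gold ≈ 32.61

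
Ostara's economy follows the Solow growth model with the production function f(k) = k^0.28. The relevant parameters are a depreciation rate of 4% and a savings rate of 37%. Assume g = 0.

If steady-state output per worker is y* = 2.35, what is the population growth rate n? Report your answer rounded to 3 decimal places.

Steady state requires s·f(k) = (n + δ)·k, i.e. s·k^α = (n + δ)·k.
Since y* = [s/(n + δ)]^(α/(1−α)), we have s/(n + δ) = (y*)^((1−α)/α) = 2.35^2.5714 = 8.9984.
Therefore n + δ = s / 8.9984 = 0.37 / 8.9984 = 0.0411, so n = 0.0411 − 0.040 = 0.0011.

n ≈ 0.001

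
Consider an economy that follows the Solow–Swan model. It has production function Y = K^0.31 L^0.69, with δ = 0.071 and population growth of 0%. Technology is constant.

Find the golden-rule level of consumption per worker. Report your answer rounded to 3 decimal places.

At the golden rule, f'(k) = n + δ, so α·k^(α−1) = n + δ and k_gold = (α/(n + δ))^(1/(1−α)).
k_gold = (0.31/0.071)^(1/0.69) = 4.3662^1.4493 ≈ 8.4665
c_gold = f(k_gold) − (n + δ)·k_gold = 1.9390 − 0.071×8.4665 ≈ 1.3379

c_gold ≈ 1.338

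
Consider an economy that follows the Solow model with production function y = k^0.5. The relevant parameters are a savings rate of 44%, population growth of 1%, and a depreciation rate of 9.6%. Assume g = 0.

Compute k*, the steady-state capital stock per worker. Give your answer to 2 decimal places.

k* = 17.23

At the steady state, Δk = 0, so s·k^α = (n + δ)·k.
Rearranging, k^(1−α) = s / (n + δ).
k^0.5 = 0.44 / (0.010 + 0.096) = 0.44 / 0.106 = 4.1509
k* = 4.1509^(1/0.5) ≈ 17.2300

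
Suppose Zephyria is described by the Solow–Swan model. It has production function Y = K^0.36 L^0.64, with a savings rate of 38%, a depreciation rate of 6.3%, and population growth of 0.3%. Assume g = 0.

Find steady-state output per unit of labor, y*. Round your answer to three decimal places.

In steady state, investment equals break-even investment: s·k^α = (n + δ)·k.
Rearranging, k^(1−α) = s / (n + δ).
k^0.64 = 0.38 / (0.003 + 0.063) = 0.38 / 0.066 = 5.7576
k* = 5.7576^(1/0.64) ≈ 15.4127
y* = (k*)^α = 15.4127^0.36 ≈ 2.6769

y* ≈ 2.677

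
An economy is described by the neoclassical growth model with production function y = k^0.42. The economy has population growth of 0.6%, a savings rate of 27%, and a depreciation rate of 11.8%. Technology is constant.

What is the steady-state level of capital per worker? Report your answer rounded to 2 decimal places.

In steady state, investment equals break-even investment: s·k^α = (n + δ)·k.
Dividing both sides by k: k^(1−α) = s / (n + δ).
k^0.58 = 0.27 / (0.006 + 0.118) = 0.27 / 0.124 = 2.1774
k* = 2.1774^(1/0.58) ≈ 3.8252

k* ≈ 3.83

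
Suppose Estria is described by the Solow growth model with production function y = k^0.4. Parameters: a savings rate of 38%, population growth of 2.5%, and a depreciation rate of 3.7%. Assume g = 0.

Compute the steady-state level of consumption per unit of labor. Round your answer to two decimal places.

c* = 2.08

At the steady state, Δk = 0, so s·k^α = (n + δ)·k.
Rearranging, k^(1−α) = s / (n + δ).
k^0.6 = 0.38 / (0.025 + 0.037) = 0.38 / 0.062 = 6.1290
k* = 6.1290^(1/0.6) ≈ 20.5266
y* = (k*)^α = 20.5266^0.4 ≈ 3.3491
c* = (1 − s)·y* = (1 − 0.38) × 3.3491 ≈ 2.0764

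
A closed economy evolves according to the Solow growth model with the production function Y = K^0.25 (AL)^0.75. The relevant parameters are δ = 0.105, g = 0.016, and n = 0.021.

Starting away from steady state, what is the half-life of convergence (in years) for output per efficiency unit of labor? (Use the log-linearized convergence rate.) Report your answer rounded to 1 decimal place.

Near the steady state the convergence rate is λ = (1 − α)(n + g + δ).
λ = (1 − 0.25) × 0.142 = 0.75 × 0.142 = 0.1065
Half-life = ln 2 / λ = 0.6931 / 0.1065 ≈ 6.51 years

about 6.5 years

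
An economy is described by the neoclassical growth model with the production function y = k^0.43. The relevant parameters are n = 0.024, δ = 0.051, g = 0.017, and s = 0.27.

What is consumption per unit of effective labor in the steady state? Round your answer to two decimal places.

In steady state, investment equals break-even investment: s·k^α = (n + g + δ)·k.
Rearranging, k^(1−α) = s / (n + g + δ).
k^0.57 = 0.27 / (0.024 + 0.017 + 0.051) = 0.27 / 0.092 = 2.9348
k* = 2.9348^(1/0.57) ≈ 6.6117
y* = (k*)^α = 6.6117^0.43 ≈ 2.2529
c* = (1 − s)·y* = (1 − 0.27) × 2.2529 ≈ 1.6446

c* ≈ 1.64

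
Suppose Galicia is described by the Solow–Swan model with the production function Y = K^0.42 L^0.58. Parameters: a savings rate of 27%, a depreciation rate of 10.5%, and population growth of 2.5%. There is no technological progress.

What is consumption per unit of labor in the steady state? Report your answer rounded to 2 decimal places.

Steady state requires s·f(k) = (n + δ)·k, i.e. s·k^α = (n + δ)·k.
Rearranging, k^(1−α) = s / (n + δ).
k^0.58 = 0.27 / (0.025 + 0.105) = 0.27 / 0.130 = 2.0769
k* = 2.0769^(1/0.58) ≈ 3.5259
y* = (k*)^α = 3.5259^0.42 ≈ 1.6977
c* = (1 − s)·y* = (1 − 0.27) × 1.6977 ≈ 1.2393

c* ≈ 1.24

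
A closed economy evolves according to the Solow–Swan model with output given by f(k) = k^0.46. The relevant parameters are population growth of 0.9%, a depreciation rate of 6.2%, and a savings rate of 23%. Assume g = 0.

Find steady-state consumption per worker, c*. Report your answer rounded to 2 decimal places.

c* ≈ 2.10

In steady state, investment equals break-even investment: s·k^α = (n + δ)·k.
Rearranging, k^(1−α) = s / (n + δ).
k^0.54 = 0.23 / (0.009 + 0.062) = 0.23 / 0.071 = 3.2394
k* = 3.2394^(1/0.54) ≈ 8.8167
y* = (k*)^α = 8.8167^0.46 ≈ 2.7217
c* = (1 − s)·y* = (1 − 0.23) × 2.7217 ≈ 2.0957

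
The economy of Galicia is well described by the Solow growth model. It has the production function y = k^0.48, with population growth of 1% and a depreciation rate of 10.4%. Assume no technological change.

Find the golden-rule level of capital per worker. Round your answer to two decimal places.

The golden rule sets f'(k) = n + δ, i.e. α·k^(α−1) = n + δ.
So k^(1−α) = α / (n + δ) = 0.48 / 0.114 = 4.2105.
k_gold = 4.2105^(1/0.52) ≈ 15.8724

k_gold ≈ 15.87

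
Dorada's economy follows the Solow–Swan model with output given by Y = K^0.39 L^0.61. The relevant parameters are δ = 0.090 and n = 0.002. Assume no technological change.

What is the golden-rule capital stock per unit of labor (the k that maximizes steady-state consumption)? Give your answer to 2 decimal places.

k_gold ≈ 10.67

The golden rule sets f'(k) = n + δ, i.e. α·k^(α−1) = n + δ.
So k^(1−α) = α / (n + δ) = 0.39 / 0.092 = 4.2391.
k_gold = 4.2391^(1/0.61) ≈ 10.6738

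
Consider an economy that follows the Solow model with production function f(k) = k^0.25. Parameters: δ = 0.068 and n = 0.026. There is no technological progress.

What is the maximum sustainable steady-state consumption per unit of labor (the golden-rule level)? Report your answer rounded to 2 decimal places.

c_gold ≈ 1.04

At the golden rule, f'(k) = n + δ, so α·k^(α−1) = n + δ and k_gold = (α/(n + δ))^(1/(1−α)).
k_gold = (0.25/0.094)^(1/0.75) = 2.6596^1.3333 ≈ 3.6847
c_gold = f(k_gold) − (n + δ)·k_gold = 1.3855 − 0.094×3.6847 ≈ 1.0391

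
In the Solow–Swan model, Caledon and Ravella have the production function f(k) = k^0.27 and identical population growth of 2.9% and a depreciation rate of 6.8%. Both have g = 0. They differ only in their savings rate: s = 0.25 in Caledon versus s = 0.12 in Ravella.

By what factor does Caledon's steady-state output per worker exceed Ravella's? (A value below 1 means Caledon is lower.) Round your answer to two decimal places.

Steady-state y* = [s/(n + δ)]^(α/(1−α)), so the ratio is [ (s_C/(n + δ)_C) / (s_R/(n + δ)_R) ]^0.3699.
s_C/(n + δ)_C = 0.25/0.097 = 2.5773; s_R/(n + δ)_R = 0.12/0.097 = 1.2371.
Ratio = (2.5773/1.2371)^0.3699 = 2.0833^0.3699 ≈ 1.3119

ratio ≈ 1.31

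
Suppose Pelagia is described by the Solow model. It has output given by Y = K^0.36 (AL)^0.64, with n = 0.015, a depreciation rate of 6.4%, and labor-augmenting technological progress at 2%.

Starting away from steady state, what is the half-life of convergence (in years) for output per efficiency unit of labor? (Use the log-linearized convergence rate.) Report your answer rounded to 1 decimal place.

about 10.9 years

Near the steady state the convergence rate is λ = (1 − α)(n + g + δ).
λ = (1 − 0.36) × 0.099 = 0.64 × 0.099 = 0.06336
Half-life = ln 2 / λ = 0.6931 / 0.06336 ≈ 10.94 years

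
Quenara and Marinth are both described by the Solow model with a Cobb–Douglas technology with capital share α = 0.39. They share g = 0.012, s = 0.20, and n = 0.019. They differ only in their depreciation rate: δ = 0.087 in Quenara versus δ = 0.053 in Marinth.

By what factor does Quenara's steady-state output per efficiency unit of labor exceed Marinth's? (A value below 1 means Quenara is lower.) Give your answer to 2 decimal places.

Steady-state y* = [s/(n + g + δ)]^(α/(1−α)), so the ratio is [ (s_Q/(n + g + δ)_Q) / (s_M/(n + g + δ)_M) ]^0.6393.
s_Q/(n + g + δ)_Q = 0.20/0.118 = 1.6949; s_M/(n + g + δ)_M = 0.20/0.084 = 2.3810.
Ratio = (1.6949/2.3810)^0.6393 = 0.7118^0.6393 ≈ 0.8047

ratio ≈ 0.80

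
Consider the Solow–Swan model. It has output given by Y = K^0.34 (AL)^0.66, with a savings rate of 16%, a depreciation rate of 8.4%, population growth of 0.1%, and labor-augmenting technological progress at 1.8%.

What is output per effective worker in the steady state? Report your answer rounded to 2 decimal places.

y* = 1.25

At the steady state, Δk = 0, so s·k^α = (n + g + δ)·k.
Dividing both sides by k: k^(1−α) = s / (n + g + δ).
k^0.66 = 0.16 / (0.001 + 0.018 + 0.084) = 0.16 / 0.103 = 1.5534
k* = 1.5534^(1/0.66) ≈ 1.9491
y* = (k*)^α = 1.9491^0.34 ≈ 1.2547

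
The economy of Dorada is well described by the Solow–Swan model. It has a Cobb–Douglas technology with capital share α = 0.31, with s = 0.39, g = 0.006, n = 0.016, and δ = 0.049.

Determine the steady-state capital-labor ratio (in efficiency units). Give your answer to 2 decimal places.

k* ≈ 11.81

In steady state, investment equals break-even investment: s·k^α = (n + g + δ)·k.
Rearranging, k^(1−α) = s / (n + g + δ).
k^0.69 = 0.39 / (0.016 + 0.006 + 0.049) = 0.39 / 0.071 = 5.4930
k* = 5.4930^(1/0.69) ≈ 11.8083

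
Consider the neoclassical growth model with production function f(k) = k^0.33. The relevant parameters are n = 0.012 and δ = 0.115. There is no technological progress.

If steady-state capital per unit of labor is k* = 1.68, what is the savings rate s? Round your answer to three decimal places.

s ≈ 0.180

At the steady state, Δk = 0, so s·k^α = (n + δ)·k.
So s / (n + δ) = (k*)^(1−α) = 1.68^0.67 = 1.4157.
Therefore s = 1.4157 × (n + δ) = 1.4157 × 0.127 = 0.1798.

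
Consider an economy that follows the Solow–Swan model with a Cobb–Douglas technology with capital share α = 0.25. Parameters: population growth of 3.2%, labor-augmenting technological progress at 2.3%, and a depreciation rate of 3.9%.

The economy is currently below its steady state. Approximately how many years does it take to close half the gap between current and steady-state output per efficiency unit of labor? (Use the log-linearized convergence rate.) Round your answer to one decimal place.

Near the steady state the convergence rate is λ = (1 − α)(n + g + δ).
λ = (1 − 0.25) × 0.094 = 0.75 × 0.094 = 0.0705
Half-life = ln 2 / λ = 0.6931 / 0.0705 ≈ 9.83 years

t_½ ≈ 9.8 years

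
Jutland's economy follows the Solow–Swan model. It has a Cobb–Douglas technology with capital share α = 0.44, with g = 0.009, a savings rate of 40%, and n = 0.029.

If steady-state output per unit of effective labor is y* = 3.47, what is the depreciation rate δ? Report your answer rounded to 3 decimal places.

δ ≈ 0.044

In steady state, investment equals break-even investment: s·k^α = (n + g + δ)·k.
Since y* = [s/(n + g + δ)]^(α/(1−α)), we have s/(n + g + δ) = (y*)^((1−α)/α) = 3.47^1.2727 = 4.8717.
Therefore n + g + δ = s / 4.8717 = 0.40 / 4.8717 = 0.0821, so δ = 0.0821 − 0.038 = 0.0441.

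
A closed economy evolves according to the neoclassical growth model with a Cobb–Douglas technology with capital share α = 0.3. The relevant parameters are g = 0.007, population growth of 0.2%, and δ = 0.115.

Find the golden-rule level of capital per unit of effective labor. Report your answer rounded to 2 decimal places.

The golden rule sets f'(k) = n + g + δ, i.e. α·k^(α−1) = n + g + δ.
So k^(1−α) = α / (n + g + δ) = 0.3 / 0.124 = 2.4194.
k_gold = 2.4194^(1/0.7) ≈ 3.5331

k_gold ≈ 3.53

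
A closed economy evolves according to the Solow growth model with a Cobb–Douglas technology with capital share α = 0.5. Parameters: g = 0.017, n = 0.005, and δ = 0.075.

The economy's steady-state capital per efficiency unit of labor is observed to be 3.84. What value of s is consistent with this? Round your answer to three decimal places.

Steady state requires s·f(k) = (n + g + δ)·k, i.e. s·k^α = (n + g + δ)·k.
So s / (n + g + δ) = (k*)^(1−α) = 3.84^0.5 = 1.9596.
Therefore s = 1.9596 × (n + g + δ) = 1.9596 × 0.097 = 0.1901.

s ≈ 0.190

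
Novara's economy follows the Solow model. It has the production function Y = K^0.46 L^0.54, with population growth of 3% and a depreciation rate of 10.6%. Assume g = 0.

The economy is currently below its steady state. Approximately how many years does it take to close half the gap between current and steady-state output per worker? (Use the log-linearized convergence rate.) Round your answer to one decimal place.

Near the steady state the convergence rate is λ = (1 − α)(n + δ).
λ = (1 − 0.46) × 0.136 = 0.54 × 0.136 = 0.07344
Half-life = ln 2 / λ = 0.6931 / 0.07344 ≈ 9.44 years

t_½ ≈ 9.4 years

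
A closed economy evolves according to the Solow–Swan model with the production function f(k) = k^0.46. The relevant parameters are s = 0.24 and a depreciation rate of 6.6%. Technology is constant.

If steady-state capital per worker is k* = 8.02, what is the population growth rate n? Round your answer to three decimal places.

At the steady state, Δk = 0, so s·k^α = (n + δ)·k.
So s / (n + δ) = (k*)^(1−α) = 8.02^0.54 = 3.0779.
Therefore n + δ = s / 3.0779 = 0.24 / 3.0779 = 0.0780, so n = 0.0780 − 0.066 = 0.0120.

n ≈ 0.012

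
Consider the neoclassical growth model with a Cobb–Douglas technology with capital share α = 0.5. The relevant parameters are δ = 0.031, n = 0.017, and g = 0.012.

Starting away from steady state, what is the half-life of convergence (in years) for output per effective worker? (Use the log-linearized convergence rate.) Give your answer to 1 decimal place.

Near the steady state the convergence rate is λ = (1 − α)(n + g + δ).
λ = (1 − 0.5) × 0.060 = 0.5 × 0.060 = 0.0300
Half-life = ln 2 / λ = 0.6931 / 0.0300 ≈ 23.10 years

half-life ≈ 23.1 years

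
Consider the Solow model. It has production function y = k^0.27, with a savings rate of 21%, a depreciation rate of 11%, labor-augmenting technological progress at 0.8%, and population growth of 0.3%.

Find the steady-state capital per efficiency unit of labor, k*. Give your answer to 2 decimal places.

k* ≈ 2.13

In steady state, investment equals break-even investment: s·k^α = (n + g + δ)·k.
Rearranging, k^(1−α) = s / (n + g + δ).
k^0.73 = 0.21 / (0.003 + 0.008 + 0.110) = 0.21 / 0.121 = 1.7355
k* = 1.7355^(1/0.73) ≈ 2.1280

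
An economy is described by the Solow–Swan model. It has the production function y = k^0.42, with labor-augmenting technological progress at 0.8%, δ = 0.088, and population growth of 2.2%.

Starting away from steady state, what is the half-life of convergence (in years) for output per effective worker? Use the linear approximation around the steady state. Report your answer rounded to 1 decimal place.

Near the steady state the convergence rate is λ = (1 − α)(n + g + δ).
λ = (1 − 0.42) × 0.118 = 0.58 × 0.118 = 0.06844
Half-life = ln 2 / λ = 0.6931 / 0.06844 ≈ 10.13 years

about 10.1 years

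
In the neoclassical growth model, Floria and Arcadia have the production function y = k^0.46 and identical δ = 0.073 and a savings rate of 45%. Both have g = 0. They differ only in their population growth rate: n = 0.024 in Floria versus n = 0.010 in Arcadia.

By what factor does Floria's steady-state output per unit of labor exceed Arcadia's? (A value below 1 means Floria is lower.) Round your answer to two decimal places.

Steady-state y* = [s/(n + δ)]^(α/(1−α)), so the ratio is [ (s_F/(n + δ)_F) / (s_A/(n + δ)_A) ]^0.8519.
s_F/(n + δ)_F = 0.45/0.097 = 4.6392; s_A/(n + δ)_A = 0.45/0.083 = 5.4217.
Ratio = (4.6392/5.4217)^0.8519 = 0.8557^0.8519 ≈ 0.8757

ratio ≈ 0.88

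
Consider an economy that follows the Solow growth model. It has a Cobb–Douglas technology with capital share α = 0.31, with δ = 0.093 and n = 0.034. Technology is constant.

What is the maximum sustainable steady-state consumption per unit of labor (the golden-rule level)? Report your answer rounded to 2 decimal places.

At the golden rule, f'(k) = n + δ, so α·k^(α−1) = n + δ and k_gold = (α/(n + δ))^(1/(1−α)).
k_gold = (0.31/0.127)^(1/0.69) = 2.4409^1.4493 ≈ 3.6448
c_gold = f(k_gold) − (n + δ)·k_gold = 1.4932 − 0.127×3.6448 ≈ 1.0303

c_gold ≈ 1.03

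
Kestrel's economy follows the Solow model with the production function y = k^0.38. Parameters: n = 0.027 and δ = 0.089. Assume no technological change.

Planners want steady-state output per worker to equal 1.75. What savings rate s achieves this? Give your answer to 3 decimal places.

s ≈ 0.289

Steady state requires s·f(k) = (n + δ)·k, i.e. s·k^α = (n + δ)·k.
Since y* = [s/(n + δ)]^(α/(1−α)), we have s/(n + δ) = (y*)^((1−α)/α) = 1.75^1.6316 = 2.4920.
Therefore s = 2.4920 × (n + δ) = 2.4920 × 0.116 = 0.2891.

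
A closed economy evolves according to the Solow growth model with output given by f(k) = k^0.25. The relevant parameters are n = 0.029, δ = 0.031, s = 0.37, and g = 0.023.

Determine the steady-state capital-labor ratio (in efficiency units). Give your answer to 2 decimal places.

At the steady state, Δk = 0, so s·k^α = (n + g + δ)·k.
Dividing both sides by k: k^(1−α) = s / (n + g + δ).
k^0.75 = 0.37 / (0.029 + 0.023 + 0.031) = 0.37 / 0.083 = 4.4578
k* = 4.4578^(1/0.75) ≈ 7.3366

k* ≈ 7.34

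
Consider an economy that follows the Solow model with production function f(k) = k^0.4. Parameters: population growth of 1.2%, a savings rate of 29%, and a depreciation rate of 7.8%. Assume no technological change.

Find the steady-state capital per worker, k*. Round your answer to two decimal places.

In steady state, investment equals break-even investment: s·k^α = (n + δ)·k.
Dividing both sides by k: k^(1−α) = s / (n + δ).
k^0.6 = 0.29 / (0.012 + 0.078) = 0.29 / 0.090 = 3.2222
k* = 3.2222^(1/0.6) ≈ 7.0294

k* = 7.03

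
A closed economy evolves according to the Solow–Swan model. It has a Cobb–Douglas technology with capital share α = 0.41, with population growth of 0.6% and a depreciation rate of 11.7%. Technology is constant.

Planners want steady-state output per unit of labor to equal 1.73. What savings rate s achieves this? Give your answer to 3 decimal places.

In steady state, investment equals break-even investment: s·k^α = (n + δ)·k.
Since y* = [s/(n + δ)]^(α/(1−α)), we have s/(n + δ) = (y*)^((1−α)/α) = 1.73^1.439 = 2.2006.
Therefore s = 2.2006 × (n + δ) = 2.2006 × 0.123 = 0.2707.

s ≈ 0.271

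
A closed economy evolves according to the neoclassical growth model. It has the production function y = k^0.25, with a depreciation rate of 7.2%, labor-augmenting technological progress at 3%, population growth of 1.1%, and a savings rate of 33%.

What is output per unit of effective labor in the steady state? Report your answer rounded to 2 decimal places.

Steady state requires s·f(k) = (n + g + δ)·k, i.e. s·k^α = (n + g + δ)·k.
Dividing both sides by k: k^(1−α) = s / (n + g + δ).
k^0.75 = 0.33 / (0.011 + 0.030 + 0.072) = 0.33 / 0.113 = 2.9204
k* = 2.9204^(1/0.75) ≈ 4.1744
y* = (k*)^α = 4.1744^0.25 ≈ 1.4294

y* = 1.43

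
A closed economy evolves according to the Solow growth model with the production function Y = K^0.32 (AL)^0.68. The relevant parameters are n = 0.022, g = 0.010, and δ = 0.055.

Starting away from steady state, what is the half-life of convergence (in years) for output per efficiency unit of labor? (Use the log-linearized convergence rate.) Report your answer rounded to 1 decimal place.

about 11.7 years

Near the steady state the convergence rate is λ = (1 − α)(n + g + δ).
λ = (1 − 0.32) × 0.087 = 0.68 × 0.087 = 0.05916
Half-life = ln 2 / λ = 0.6931 / 0.05916 ≈ 11.72 years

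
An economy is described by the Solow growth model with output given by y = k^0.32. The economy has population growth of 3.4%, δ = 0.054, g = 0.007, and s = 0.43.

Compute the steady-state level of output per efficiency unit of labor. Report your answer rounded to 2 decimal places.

In steady state, investment equals break-even investment: s·k^α = (n + g + δ)·k.
Dividing both sides by k: k^(1−α) = s / (n + g + δ).
k^0.68 = 0.43 / (0.034 + 0.007 + 0.054) = 0.43 / 0.095 = 4.5263
k* = 4.5263^(1/0.68) ≈ 9.2115
y* = (k*)^α = 9.2115^0.32 ≈ 2.0351

y* = 2.04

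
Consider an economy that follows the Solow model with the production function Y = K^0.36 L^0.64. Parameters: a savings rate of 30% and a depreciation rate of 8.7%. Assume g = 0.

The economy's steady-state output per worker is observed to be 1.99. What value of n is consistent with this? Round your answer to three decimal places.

n ≈ 0.001

In steady state, investment equals break-even investment: s·k^α = (n + δ)·k.
Since y* = [s/(n + δ)]^(α/(1−α)), we have s/(n + δ) = (y*)^((1−α)/α) = 1.99^1.7778 = 3.3986.
Therefore n + δ = s / 3.3986 = 0.30 / 3.3986 = 0.0883, so n = 0.0883 − 0.087 = 0.0013.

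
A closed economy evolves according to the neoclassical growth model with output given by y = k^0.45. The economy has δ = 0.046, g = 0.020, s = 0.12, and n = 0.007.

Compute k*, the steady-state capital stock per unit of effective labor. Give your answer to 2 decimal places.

k* ≈ 2.47

Steady state requires s·f(k) = (n + g + δ)·k, i.e. s·k^α = (n + g + δ)·k.
Rearranging, k^(1−α) = s / (n + g + δ).
k^0.55 = 0.12 / (0.007 + 0.020 + 0.046) = 0.12 / 0.073 = 1.6438
k* = 1.6438^(1/0.55) ≈ 2.4686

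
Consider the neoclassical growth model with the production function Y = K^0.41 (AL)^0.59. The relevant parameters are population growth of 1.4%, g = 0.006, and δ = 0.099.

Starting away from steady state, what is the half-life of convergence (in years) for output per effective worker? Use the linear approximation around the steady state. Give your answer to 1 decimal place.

Near the steady state the convergence rate is λ = (1 − α)(n + g + δ).
λ = (1 − 0.41) × 0.119 = 0.59 × 0.119 = 0.07021
Half-life = ln 2 / λ = 0.6931 / 0.07021 ≈ 9.87 years

about 9.9 years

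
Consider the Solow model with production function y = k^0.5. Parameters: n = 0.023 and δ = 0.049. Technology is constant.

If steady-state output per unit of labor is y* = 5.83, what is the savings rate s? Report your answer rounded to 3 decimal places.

At the steady state, Δk = 0, so s·k^α = (n + δ)·k.
Since y* = [s/(n + δ)]^(α/(1−α)), we have s/(n + δ) = (y*)^((1−α)/α) = 5.83^1 = 5.8300.
Therefore s = 5.8300 × (n + δ) = 5.8300 × 0.072 = 0.4198.

s ≈ 0.420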